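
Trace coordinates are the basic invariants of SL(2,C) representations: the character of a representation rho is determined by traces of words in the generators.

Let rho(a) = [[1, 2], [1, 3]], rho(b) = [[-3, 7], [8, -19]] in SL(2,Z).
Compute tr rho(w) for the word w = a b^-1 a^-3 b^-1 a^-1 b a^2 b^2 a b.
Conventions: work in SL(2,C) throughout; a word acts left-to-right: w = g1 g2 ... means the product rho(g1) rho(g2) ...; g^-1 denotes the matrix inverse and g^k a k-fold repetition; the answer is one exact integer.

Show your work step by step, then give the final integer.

rho(a) = [[1, 2], [1, 3]]
... * rho(b^-1) = [[-19, -7], [-8, -3]]  ->  [[-35, -13], [-43, -16]]
... * rho(a^-1) = [[3, -2], [-1, 1]]  ->  [[-92, 57], [-113, 70]]
... * rho(a^-1) = [[3, -2], [-1, 1]]  ->  [[-333, 241], [-409, 296]]
... * rho(a^-1) = [[3, -2], [-1, 1]]  ->  [[-1240, 907], [-1523, 1114]]
... * rho(b^-1) = [[-19, -7], [-8, -3]]  ->  [[16304, 5959], [20025, 7319]]
... * rho(a^-1) = [[3, -2], [-1, 1]]  ->  [[42953, -26649], [52756, -32731]]
... * rho(b) = [[-3, 7], [8, -19]]  ->  [[-342051, 807002], [-420116, 991181]]
... * rho(a) = [[1, 2], [1, 3]]  ->  [[464951, 1736904], [571065, 2133311]]
... * rho(a) = [[1, 2], [1, 3]]  ->  [[2201855, 6140614], [2704376, 7542063]]
... * rho(b) = [[-3, 7], [8, -19]]  ->  [[42519347, -101258681], [52223376, -124368565]]
... * rho(b) = [[-3, 7], [8, -19]]  ->  [[-937627489, 2221550368], [-1151618648, 2728566367]]
... * rho(a) = [[1, 2], [1, 3]]  ->  [[1283922879, 4789396126], [1576947719, 5882461805]]
... * rho(b) = [[-3, 7], [8, -19]]  ->  [[34463400371, -82011066241], [42328851283, -100728140262]]
tr = 34463400371 + -100728140262 = -66264739891

-66264739891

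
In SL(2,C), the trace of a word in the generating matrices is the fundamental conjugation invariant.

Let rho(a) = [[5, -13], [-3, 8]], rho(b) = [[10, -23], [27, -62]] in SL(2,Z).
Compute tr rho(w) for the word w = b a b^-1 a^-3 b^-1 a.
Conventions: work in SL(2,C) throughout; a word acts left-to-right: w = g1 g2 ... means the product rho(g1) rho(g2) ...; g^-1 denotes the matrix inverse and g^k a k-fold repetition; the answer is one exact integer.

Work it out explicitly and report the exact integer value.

rho(b) = [[10, -23], [27, -62]]
... * rho(a) = [[5, -13], [-3, 8]]  ->  [[119, -314], [321, -847]]
... * rho(b^-1) = [[-62, 23], [-27, 10]]  ->  [[1100, -403], [2967, -1087]]
... * rho(a^-1) = [[8, 13], [3, 5]]  ->  [[7591, 12285], [20475, 33136]]
... * rho(a^-1) = [[8, 13], [3, 5]]  ->  [[97583, 160108], [263208, 431855]]
... * rho(a^-1) = [[8, 13], [3, 5]]  ->  [[1260988, 2069119], [3401229, 5580979]]
... * rho(b^-1) = [[-62, 23], [-27, 10]]  ->  [[-134047469, 49693914], [-361562631, 134038057]]
... * rho(a) = [[5, -13], [-3, 8]]  ->  [[-819319087, 2140168409], [-2209927326, 5772618659]]
tr = -819319087 + 5772618659 = 4953299572

4953299572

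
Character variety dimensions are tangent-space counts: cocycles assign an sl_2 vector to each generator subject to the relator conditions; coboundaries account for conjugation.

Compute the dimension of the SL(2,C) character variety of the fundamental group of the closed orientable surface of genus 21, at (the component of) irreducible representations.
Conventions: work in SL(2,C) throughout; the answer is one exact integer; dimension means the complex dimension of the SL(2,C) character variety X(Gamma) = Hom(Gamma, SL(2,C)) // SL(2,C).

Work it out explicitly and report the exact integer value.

The genus-21 surface group: 2g = 42 generators, one relator prod [a_i, b_i].
Unconstrained cocycle data is one sl_2 vector per generator (126 dimensions), cut by the relator condition d_2(z) = 0.
At an irreducible rho, H^2 = coker(d_2) vanishes (Poincare duality: H^2 is dual to H^0 = invariants = 0), so d_2 is surjective onto sl_2 and dim Z^1 = 126 - 3 = 123.
dim B^1 = 3 (coboundaries, injective at irreducible rho).
dim H^1 = 123 - 3 = 120 = dim X.

120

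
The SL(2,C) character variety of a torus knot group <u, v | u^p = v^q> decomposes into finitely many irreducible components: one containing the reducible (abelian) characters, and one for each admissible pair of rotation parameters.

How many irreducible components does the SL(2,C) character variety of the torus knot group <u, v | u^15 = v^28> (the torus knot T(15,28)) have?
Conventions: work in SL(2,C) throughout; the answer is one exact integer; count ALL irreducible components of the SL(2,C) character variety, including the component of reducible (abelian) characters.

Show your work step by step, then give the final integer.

190

Gamma = < u, v | u^15 = v^28 > (torus knot T(15,28)); the central element u^15 = v^28 acts as +I or -I in any irreducible SL(2,C) representation.
This locks tr(u) to 2*cos(pi*alpha/15), alpha in 1..14, and tr(v) to 2*cos(pi*beta/28), beta in 1..27, on each component of irreducible characters.
Consistency of u^15 = (-1)^alpha I with v^28 = (-1)^beta I forces alpha = beta (mod 2).
count pairs: odd alpha (7 choices) x odd beta (14), plus even alpha (7) x even beta (13): 7*14 + 7*13 = 189.
That is 189 components of irreducible characters, and with the reducible (abelian) component the total is 190.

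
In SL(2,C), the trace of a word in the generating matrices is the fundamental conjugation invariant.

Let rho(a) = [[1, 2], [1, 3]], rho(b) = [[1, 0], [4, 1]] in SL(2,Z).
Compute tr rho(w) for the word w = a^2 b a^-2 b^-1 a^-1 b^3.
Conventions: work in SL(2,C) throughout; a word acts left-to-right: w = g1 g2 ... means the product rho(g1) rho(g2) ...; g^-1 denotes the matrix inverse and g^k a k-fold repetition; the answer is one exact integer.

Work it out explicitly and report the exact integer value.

rho(a) = [[1, 2], [1, 3]]
... * rho(a) = [[1, 2], [1, 3]]  ->  [[3, 8], [4, 11]]
... * rho(b) = [[1, 0], [4, 1]]  ->  [[35, 8], [48, 11]]
... * rho(a^-1) = [[3, -2], [-1, 1]]  ->  [[97, -62], [133, -85]]
... * rho(a^-1) = [[3, -2], [-1, 1]]  ->  [[353, -256], [484, -351]]
... * rho(b^-1) = [[1, 0], [-4, 1]]  ->  [[1377, -256], [1888, -351]]
... * rho(a^-1) = [[3, -2], [-1, 1]]  ->  [[4387, -3010], [6015, -4127]]
... * rho(b) = [[1, 0], [4, 1]]  ->  [[-7653, -3010], [-10493, -4127]]
... * rho(b) = [[1, 0], [4, 1]]  ->  [[-19693, -3010], [-27001, -4127]]
... * rho(b) = [[1, 0], [4, 1]]  ->  [[-31733, -3010], [-43509, -4127]]
tr = -31733 + -4127 = -35860

-35860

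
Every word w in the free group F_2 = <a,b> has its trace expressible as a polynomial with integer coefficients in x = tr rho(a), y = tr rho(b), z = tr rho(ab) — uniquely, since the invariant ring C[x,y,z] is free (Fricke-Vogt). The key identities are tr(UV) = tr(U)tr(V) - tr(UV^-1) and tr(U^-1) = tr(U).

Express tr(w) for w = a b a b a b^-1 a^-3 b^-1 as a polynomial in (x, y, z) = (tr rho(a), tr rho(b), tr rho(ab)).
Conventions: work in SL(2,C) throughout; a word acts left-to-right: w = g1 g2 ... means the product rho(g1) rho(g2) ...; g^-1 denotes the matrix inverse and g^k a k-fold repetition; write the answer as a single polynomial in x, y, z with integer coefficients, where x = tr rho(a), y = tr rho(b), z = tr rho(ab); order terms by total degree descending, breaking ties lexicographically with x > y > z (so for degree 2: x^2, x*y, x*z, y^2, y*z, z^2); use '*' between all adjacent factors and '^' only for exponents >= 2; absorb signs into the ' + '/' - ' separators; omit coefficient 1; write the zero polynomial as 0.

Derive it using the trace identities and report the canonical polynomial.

x^3*y*z^3 - x^4*z^2 - 2*x^2*y^2*z^2 - x^2*z^4 + x*y^3*z + x^4 + x^2*y^2 + 6*x^2*z^2 + y^2*z^2 + z^4 - 4*x*y*z - 4*x^2 - 4*z^2 + 2

apply: tr(a b a) = tr(a) * tr(b a) - tr(b) = x*z - y
tr(b a b a) = tr(a b) * tr(a b) - tr(1) = z^2 - 2
tr(b a b) = tr(b) * tr(a b) - tr(a) = y*z - x
apply: tr(a b a b a) = tr(a) * tr(b a b a) - tr(b a b) = x*z^2 - y*z - x
tr(a b a b a b) = tr(a b) * tr(a b a b) - tr(a^-1 b^-1) = z^3 - 3*z
tr(b^-1 a b a b a) = tr(a b a b a) * tr(b) - tr(a b a b a b) = x*y*z^2 - y^2*z - z^3 - x*y + 3*z
tr(b^-1 a b a b a^-1) = tr(b^-1 a b a b) * tr(a) - tr(b^-1 a b a b a) = -x*y*z^2 + x^2*z + y^2*z + z^3 - 3*z
apply: tr(a^-2 b^-1 a b a b) = tr(b^-1 a b a b a^-1) * tr(a) - tr(b^-1 a b a b) = -x^2*y*z^2 + x^3*z + x*y^2*z + x*z^3 - 4*x*z + y
apply: tr(b a b a b) = tr(b) * tr(a b a b) - tr(a b a) = y*z^2 - x*z - y
use: tr(b a b a b a b) = tr(b) * tr(a b a b a b) - tr(a b a b a) = y*z^3 - x*z^2 - 2*y*z + x
tr(b a b a b a b a) = tr(b a) * tr(b a b a b a) - tr(b^-1 a^-1 b^-1 a^-1) = z^4 - 4*z^2 + 2
tr(a b a b a b a^-1 b) = tr(b a b a b a b) * tr(a) - tr(b a b a b a b a) = x*y*z^3 - x^2*z^2 - z^4 - 2*x*y*z + x^2 + 4*z^2 - 2
tr(a^-1 b^-1 a b a b a b) = tr(a b a b a b a^-1) * tr(b) - tr(a b a b a b a^-1 b) = -x*y*z^3 + x^2*z^2 + y^2*z^2 + z^4 + x*y*z - x^2 - y^2 - 4*z^2 + 2
tr(a^-1 b^-1 a b a b a b a^-1) = tr(a^-1 b^-1 a b a b a b) * tr(a) - tr(a^-1 b^-1 a b a b a b a) = -x^2*y*z^3 + x^3*z^2 + x*y^2*z^2 + x*z^4 + x^2*y*z - x^3 - x*y^2 - 5*x*z^2 + y*z + 3*x
use: tr(a^-3 b^-1 a b a b a b) = tr(a^-1 b^-1 a b a b a b a^-1) * tr(a) - tr(a^-1 b^-1 a b a b a b) = -x^3*y*z^3 + x^4*z^2 + x^2*y^2*z^2 + x^2*z^4 + x^3*y*z + x*y*z^3 - x^4 - x^2*y^2 - 6*x^2*z^2 - y^2*z^2 - z^4 + 4*x^2 + y^2 + 4*z^2 - 2
apply: tr(a b a b a b^-1 a^-3 b^-1) = tr(a^-3 b^-1 a b a b a) * tr(b) - tr(a^-3 b^-1 a b a b a b) = x^3*y*z^3 - x^4*z^2 - 2*x^2*y^2*z^2 - x^2*z^4 + x*y^3*z + x^4 + x^2*y^2 + 6*x^2*z^2 + y^2*z^2 + z^4 - 4*x*y*z - 4*x^2 - 4*z^2 + 2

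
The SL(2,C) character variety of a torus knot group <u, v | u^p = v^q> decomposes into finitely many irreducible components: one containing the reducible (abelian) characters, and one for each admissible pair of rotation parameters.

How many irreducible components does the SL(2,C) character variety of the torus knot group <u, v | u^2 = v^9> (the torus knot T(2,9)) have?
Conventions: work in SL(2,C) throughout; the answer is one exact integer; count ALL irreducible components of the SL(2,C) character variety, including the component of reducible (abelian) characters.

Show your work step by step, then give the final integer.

In the torus knot group T(2,9), u^2 = v^9 is central, so an irreducible representation sends it to +I or -I (Schur).
This locks tr(u) to 2*cos(pi*alpha/2), alpha in 1..1, and tr(v) to 2*cos(pi*beta/9), beta in 1..8, on each component of irreducible characters.
u^2 = (-1)^alpha I and v^9 = (-1)^beta I must agree, so alpha and beta have equal parity.
Enumerate parity-matched pairs: 1*4 odd-odd plus 0*4 even-even gives 4.
That is 4 components of irreducible characters, and with the reducible (abelian) component the total is 5.

5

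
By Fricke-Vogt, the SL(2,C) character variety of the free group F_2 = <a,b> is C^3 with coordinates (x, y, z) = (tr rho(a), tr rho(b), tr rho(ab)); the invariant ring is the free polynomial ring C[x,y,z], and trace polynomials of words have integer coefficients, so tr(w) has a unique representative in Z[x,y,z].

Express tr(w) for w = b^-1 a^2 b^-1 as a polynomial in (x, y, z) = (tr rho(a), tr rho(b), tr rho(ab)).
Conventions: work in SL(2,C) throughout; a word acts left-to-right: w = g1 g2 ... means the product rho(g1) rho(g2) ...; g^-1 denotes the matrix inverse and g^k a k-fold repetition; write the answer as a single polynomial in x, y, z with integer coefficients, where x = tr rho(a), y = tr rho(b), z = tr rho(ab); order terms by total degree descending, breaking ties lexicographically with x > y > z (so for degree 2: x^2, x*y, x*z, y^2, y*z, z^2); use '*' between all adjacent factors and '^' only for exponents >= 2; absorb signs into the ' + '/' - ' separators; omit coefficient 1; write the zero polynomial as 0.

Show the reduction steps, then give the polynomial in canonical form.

tr(a^2) = tr(a) * tr(a) - tr(1)  (reduce the a square) = x^2 - 2
and tr(a^2 b) = tr(a) * tr(b a) - tr(b)  (reduce the a square) = x*z - y
and tr(a^2 b^-1) = tr(a^2) * tr(b) - tr(a^2 b)  (eliminate b^-1) = x^2*y - x*z - y
next, tr(b^-1 a^2 b^-1) = tr(a^2 b^-1) * tr(b) - tr(a^2)  (eliminate b^-1) = x^2*y^2 - x*y*z - x^2 - y^2 + 2

x^2*y^2 - x*y*z - x^2 - y^2 + 2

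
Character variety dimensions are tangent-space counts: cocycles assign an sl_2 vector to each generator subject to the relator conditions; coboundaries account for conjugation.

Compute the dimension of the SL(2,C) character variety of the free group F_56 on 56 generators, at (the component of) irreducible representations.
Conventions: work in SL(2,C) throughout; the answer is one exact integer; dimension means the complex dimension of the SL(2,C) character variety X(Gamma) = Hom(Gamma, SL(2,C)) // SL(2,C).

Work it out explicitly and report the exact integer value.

The free group F_56: 56 generators, no relators.
So Z^1 = (sl_2)^56 in full: dim Z^1 = 168.
Irreducibility makes the coboundary map sl_2 -> Z^1 injective (trivial centralizer), so dim B^1 = 3.
Therefore dim X = 168 - 3 = 165.

165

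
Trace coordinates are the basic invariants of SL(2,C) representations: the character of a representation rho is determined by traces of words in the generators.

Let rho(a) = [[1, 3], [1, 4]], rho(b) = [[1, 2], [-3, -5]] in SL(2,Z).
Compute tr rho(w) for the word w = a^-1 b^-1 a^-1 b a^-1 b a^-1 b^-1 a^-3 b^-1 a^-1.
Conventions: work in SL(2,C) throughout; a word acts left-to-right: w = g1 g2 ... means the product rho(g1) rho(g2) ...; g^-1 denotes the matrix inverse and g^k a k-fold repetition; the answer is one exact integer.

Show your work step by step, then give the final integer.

rho(a^-1) = [[4, -3], [-1, 1]]
... * rho(b^-1) = [[-5, -2], [3, 1]]  ->  [[-29, -11], [8, 3]]
... * rho(a^-1) = [[4, -3], [-1, 1]]  ->  [[-105, 76], [29, -21]]
... * rho(b) = [[1, 2], [-3, -5]]  ->  [[-333, -590], [92, 163]]
... * rho(a^-1) = [[4, -3], [-1, 1]]  ->  [[-742, 409], [205, -113]]
... * rho(b) = [[1, 2], [-3, -5]]  ->  [[-1969, -3529], [544, 975]]
... * rho(a^-1) = [[4, -3], [-1, 1]]  ->  [[-4347, 2378], [1201, -657]]
... * rho(b^-1) = [[-5, -2], [3, 1]]  ->  [[28869, 11072], [-7976, -3059]]
... * rho(a^-1) = [[4, -3], [-1, 1]]  ->  [[104404, -75535], [-28845, 20869]]
... * rho(a^-1) = [[4, -3], [-1, 1]]  ->  [[493151, -388747], [-136249, 107404]]
... * rho(a^-1) = [[4, -3], [-1, 1]]  ->  [[2361351, -1868200], [-652400, 516151]]
... * rho(b^-1) = [[-5, -2], [3, 1]]  ->  [[-17411355, -6590902], [4810453, 1820951]]
... * rho(a^-1) = [[4, -3], [-1, 1]]  ->  [[-63054518, 45643163], [17420861, -12610408]]
tr = -63054518 + -12610408 = -75664926

-75664926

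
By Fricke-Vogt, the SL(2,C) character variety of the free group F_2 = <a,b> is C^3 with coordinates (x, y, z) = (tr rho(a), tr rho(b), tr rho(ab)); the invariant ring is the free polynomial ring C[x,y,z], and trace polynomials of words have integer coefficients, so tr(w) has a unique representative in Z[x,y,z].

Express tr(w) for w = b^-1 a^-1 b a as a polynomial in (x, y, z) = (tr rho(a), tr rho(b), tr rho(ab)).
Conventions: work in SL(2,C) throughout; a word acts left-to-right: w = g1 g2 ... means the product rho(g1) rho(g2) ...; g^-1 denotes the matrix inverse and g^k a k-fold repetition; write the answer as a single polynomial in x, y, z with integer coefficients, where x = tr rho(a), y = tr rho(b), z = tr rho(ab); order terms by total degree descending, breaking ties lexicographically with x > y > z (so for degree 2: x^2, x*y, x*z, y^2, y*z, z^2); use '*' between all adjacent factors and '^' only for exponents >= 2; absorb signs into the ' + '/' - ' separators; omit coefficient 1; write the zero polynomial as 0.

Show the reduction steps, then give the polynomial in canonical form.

next, tr(a b a) = tr(a)*tr(b a) - tr(b) = x*z - y
tr(a b a b) = tr(a b)*tr(a b) - tr(1)   [split at repeated a] = z^2 - 2
and tr(b a b^-1 a) = tr(a b a)*tr(b) - tr(a b a b) = x*y*z - y^2 - z^2 + 2
next, tr(b^-1 a^-1 b a) = tr(b a b^-1)*tr(a) - tr(b a b^-1 a) = -x*y*z + x^2 + y^2 + z^2 - 2

-x*y*z + x^2 + y^2 + z^2 - 2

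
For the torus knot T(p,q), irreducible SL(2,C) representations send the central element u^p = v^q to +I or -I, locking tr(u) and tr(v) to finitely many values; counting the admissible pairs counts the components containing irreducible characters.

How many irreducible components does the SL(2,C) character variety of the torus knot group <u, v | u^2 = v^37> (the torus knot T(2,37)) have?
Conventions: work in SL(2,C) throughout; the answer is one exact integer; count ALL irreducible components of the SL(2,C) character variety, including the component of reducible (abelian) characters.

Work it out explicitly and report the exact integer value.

19

Gamma = < u, v | u^2 = v^37 > (torus knot T(2,37)); the central element u^2 = v^37 acts as +I or -I in any irreducible SL(2,C) representation.
So on each irreducible component the traces are pinned: tr(u) = 2*cos(pi*alpha/2) with 1 <= alpha <= 1, tr(v) = 2*cos(pi*beta/37) with 1 <= beta <= 36.
The two central values (-1)^alpha I and (-1)^beta I must be the same matrix, so alpha and beta share a parity.
count pairs: odd alpha (1 choices) x odd beta (18), plus even alpha (0) x even beta (18): 1*18 + 0*18 = 18.
components with irreducible characters: 18; plus the single component of reducible (abelian) characters: total 19.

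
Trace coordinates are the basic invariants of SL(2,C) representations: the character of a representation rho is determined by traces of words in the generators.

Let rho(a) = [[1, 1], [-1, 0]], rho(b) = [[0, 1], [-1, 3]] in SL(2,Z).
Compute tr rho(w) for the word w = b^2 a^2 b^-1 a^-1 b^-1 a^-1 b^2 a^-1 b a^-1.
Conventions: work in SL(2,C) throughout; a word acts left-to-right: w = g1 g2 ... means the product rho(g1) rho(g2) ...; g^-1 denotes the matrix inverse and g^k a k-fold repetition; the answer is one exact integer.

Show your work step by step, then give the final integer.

-5245

rho(b) = [[0, 1], [-1, 3]]
... * rho(b) = [[0, 1], [-1, 3]]  ->  [[-1, 3], [-3, 8]]
... * rho(a) = [[1, 1], [-1, 0]]  ->  [[-4, -1], [-11, -3]]
... * rho(a) = [[1, 1], [-1, 0]]  ->  [[-3, -4], [-8, -11]]
... * rho(b^-1) = [[3, -1], [1, 0]]  ->  [[-13, 3], [-35, 8]]
... * rho(a^-1) = [[0, -1], [1, 1]]  ->  [[3, 16], [8, 43]]
... * rho(b^-1) = [[3, -1], [1, 0]]  ->  [[25, -3], [67, -8]]
... * rho(a^-1) = [[0, -1], [1, 1]]  ->  [[-3, -28], [-8, -75]]
... * rho(b) = [[0, 1], [-1, 3]]  ->  [[28, -87], [75, -233]]
... * rho(b) = [[0, 1], [-1, 3]]  ->  [[87, -233], [233, -624]]
... * rho(a^-1) = [[0, -1], [1, 1]]  ->  [[-233, -320], [-624, -857]]
... * rho(b) = [[0, 1], [-1, 3]]  ->  [[320, -1193], [857, -3195]]
... * rho(a^-1) = [[0, -1], [1, 1]]  ->  [[-1193, -1513], [-3195, -4052]]
tr = -1193 + -4052 = -5245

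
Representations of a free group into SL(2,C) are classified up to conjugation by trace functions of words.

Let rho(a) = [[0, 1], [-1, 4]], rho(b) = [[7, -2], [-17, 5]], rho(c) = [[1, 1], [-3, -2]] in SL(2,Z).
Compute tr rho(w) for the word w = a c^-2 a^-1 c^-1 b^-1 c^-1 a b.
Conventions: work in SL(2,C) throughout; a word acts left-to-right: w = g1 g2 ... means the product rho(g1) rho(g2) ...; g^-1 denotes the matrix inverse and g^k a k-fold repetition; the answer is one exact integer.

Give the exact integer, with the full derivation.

rho(a) = [[0, 1], [-1, 4]]
... * rho(c^-1) = [[-2, -1], [3, 1]]  ->  [[3, 1], [14, 5]]
... * rho(c^-1) = [[-2, -1], [3, 1]]  ->  [[-3, -2], [-13, -9]]
... * rho(a^-1) = [[4, -1], [1, 0]]  ->  [[-14, 3], [-61, 13]]
... * rho(c^-1) = [[-2, -1], [3, 1]]  ->  [[37, 17], [161, 74]]
... * rho(b^-1) = [[5, 2], [17, 7]]  ->  [[474, 193], [2063, 840]]
... * rho(c^-1) = [[-2, -1], [3, 1]]  ->  [[-369, -281], [-1606, -1223]]
... * rho(a) = [[0, 1], [-1, 4]]  ->  [[281, -1493], [1223, -6498]]
... * rho(b) = [[7, -2], [-17, 5]]  ->  [[27348, -8027], [119027, -34936]]
tr = 27348 + -34936 = -7588

-7588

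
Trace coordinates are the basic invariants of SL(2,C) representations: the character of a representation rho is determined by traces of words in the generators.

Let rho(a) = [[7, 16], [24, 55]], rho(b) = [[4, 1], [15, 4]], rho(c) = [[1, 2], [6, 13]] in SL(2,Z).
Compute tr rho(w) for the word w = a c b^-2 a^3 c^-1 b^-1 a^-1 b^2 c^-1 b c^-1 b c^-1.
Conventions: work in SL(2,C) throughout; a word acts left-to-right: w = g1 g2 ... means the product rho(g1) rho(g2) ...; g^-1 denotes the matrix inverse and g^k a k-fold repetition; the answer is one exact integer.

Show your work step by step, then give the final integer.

rho(a) = [[7, 16], [24, 55]]
... * rho(c) = [[1, 2], [6, 13]]  ->  [[103, 222], [354, 763]]
... * rho(b^-1) = [[4, -1], [-15, 4]]  ->  [[-2918, 785], [-10029, 2698]]
... * rho(b^-1) = [[4, -1], [-15, 4]]  ->  [[-23447, 6058], [-80586, 20821]]
... * rho(a) = [[7, 16], [24, 55]]  ->  [[-18737, -41962], [-64398, -144221]]
... * rho(a) = [[7, 16], [24, 55]]  ->  [[-1138247, -2607702], [-3912090, -8962523]]
... * rho(a) = [[7, 16], [24, 55]]  ->  [[-70552577, -161635562], [-242485182, -555532205]]
... * rho(c^-1) = [[13, -2], [-6, 1]]  ->  [[52629871, -20530408], [180885864, -70561841]]
... * rho(b^-1) = [[4, -1], [-15, 4]]  ->  [[518475604, -134751503], [1781971071, -463133228]]
... * rho(a^-1) = [[55, -16], [-24, 7]]  ->  [[31750194292, -9238870185], [109123606377, -31753469732]]
... * rho(b) = [[4, 1], [15, 4]]  ->  [[-11582275607, -5205286448], [-39807620472, -17890272551]]
... * rho(b) = [[4, 1], [15, 4]]  ->  [[-124408399148, -32403421399], [-427584570153, -111368710676]]
... * rho(c^-1) = [[13, -2], [-6, 1]]  ->  [[-1422888660530, 216413376897], [-4890387147933, 743800429630]]
... * rho(b) = [[4, 1], [15, 4]]  ->  [[-2445353988665, -557235152942], [-8404542147282, -1915185429413]]
... * rho(c^-1) = [[13, -2], [-6, 1]]  ->  [[-28446190934993, 4333472824388], [-97767935338188, 14893898865151]]
... * rho(b) = [[4, 1], [15, 4]]  ->  [[-48782671374152, -11112299637441], [-167663258375487, -38192339877584]]
... * rho(c^-1) = [[13, -2], [-6, 1]]  ->  [[-567500930039330, 86453043110863], [-1950468319615827, 297134176873390]]
tr = -567500930039330 + 297134176873390 = -270366753165940

-270366753165940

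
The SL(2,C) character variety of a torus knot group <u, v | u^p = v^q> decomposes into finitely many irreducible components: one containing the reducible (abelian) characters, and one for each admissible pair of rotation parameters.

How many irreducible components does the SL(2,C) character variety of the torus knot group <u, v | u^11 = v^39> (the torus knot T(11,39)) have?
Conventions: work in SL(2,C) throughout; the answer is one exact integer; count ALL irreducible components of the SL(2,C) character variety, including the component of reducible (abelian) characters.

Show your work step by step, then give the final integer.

In the torus knot group T(11,39), u^11 = v^39 is central, so an irreducible representation sends it to +I or -I (Schur).
This locks tr(u) to 2*cos(pi*alpha/11), alpha in 1..10, and tr(v) to 2*cos(pi*beta/39), beta in 1..38, on each component of irreducible characters.
Consistency of u^11 = (-1)^alpha I with v^39 = (-1)^beta I forces alpha = beta (mod 2).
Enumerate parity-matched pairs: 5*19 odd-odd plus 5*19 even-even gives 190.
That is 190 components of irreducible characters, and with the reducible (abelian) component the total is 191.

191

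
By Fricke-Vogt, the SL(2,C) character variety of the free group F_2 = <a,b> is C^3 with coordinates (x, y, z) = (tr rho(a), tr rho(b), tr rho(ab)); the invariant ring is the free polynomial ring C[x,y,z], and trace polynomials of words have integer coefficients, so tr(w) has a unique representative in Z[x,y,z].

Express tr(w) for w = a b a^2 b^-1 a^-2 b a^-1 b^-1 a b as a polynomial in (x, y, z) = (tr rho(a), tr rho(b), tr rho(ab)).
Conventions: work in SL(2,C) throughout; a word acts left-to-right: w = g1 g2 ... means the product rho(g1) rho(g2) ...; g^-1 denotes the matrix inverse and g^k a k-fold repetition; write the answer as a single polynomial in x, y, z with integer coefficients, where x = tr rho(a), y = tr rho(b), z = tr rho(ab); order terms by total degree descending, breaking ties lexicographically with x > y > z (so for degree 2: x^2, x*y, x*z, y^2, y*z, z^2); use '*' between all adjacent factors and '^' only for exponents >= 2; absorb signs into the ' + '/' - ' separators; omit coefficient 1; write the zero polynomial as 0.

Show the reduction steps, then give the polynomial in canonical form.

x^4*y^2*z^3 - x^5*y*z^2 - 2*x^3*y^3*z^2 - 2*x^3*y*z^4 + x^4*z^3 + x^2*y^4*z + 2*x^2*y^2*z^3 + x^2*z^5 + x^5*y + x^3*y^3 + 6*x^3*y*z^2 - x^4*z - 4*x^2*y^2*z - 5*x^2*z^3 - 5*x^3*y - x*y^3 - 2*x*y*z^2 + 5*x^2*z + y^2*z + z^3 + 4*x*y - 3*z

next, tr(b a^2) = tr(a) tr(b a) - tr(b)  (reduce the a square) = x*z - y
tr(a b a^2) = tr(a) tr(b a^2) - tr(b a)  (reduce the a square) = x^2*z - x*y - z
tr(b a b a) = tr(b a) tr(b a) - tr(1)  (split on b) = z^2 - 2
next, tr(b a b) = tr(b) tr(a b) - tr(a)  (reduce the b square) = y*z - x
next, tr(a b a b a) = tr(a) tr(b a b a) - tr(b a b)  (reduce the a square) = x*z^2 - y*z - x
and tr(a b a b a^2) = tr(a) tr(a b a b a) - tr(a b a b)  (reduce the a square) = x^2*z^2 - x*y*z - x^2 - z^2 + 2
and tr(b a b a b a) = tr(a b a b) tr(a b) - tr(b a)  (split on a) = z^3 - 3*z
tr(b a b a b) = tr(b) tr(a b a b) - tr(a b a)  (reduce the b square) = y*z^2 - x*z - y
tr(a b a b a^2 b) = tr(a) tr(b a b a b a) - tr(b a b a b)  (reduce the a square) = x*z^3 - y*z^2 - 2*x*z + y
and tr(b a b a^2 b^-1 a) = tr(a b a b a^2) tr(b) - tr(a b a b a^2 b)  (eliminate b^-1) = x^2*y*z^2 - x*y^2*z - x*z^3 - x^2*y + 2*x*z + y
and tr(b a b a^2 b^-1 a^-1) = tr(b a b a^2 b^-1) tr(a) - tr(b a b a^2 b^-1 a)  (eliminate a^-1) = -x^2*y*z^2 + x^3*z + x*y^2*z + x*z^3 - 3*x*z - y
tr(b^2 a^2 b a b a) = tr(b) tr(a^2 b a b a b) - tr(a^2 b a b a)  (reduce the b square) = x*y*z^3 - x^2*z^2 - y^2*z^2 - x*y*z + x^2 + y^2 + z^2 - 2
next, tr(b a^2 b a b) = tr(b) tr(a^2 b a b) - tr(a^2 b a)  (reduce the b square) = x*y*z^2 - x^2*z - y^2*z + z
tr(b^2 a^2 b a b) = tr(b) tr(b a^2 b a b) - tr(b a^2 b a)  (reduce the b square) = x*y^2*z^2 - x^2*y*z - y^3*z - x*z^2 + 2*y*z + x
next, tr(b a^2 b a b a^2 b) = tr(a) tr(b^2 a^2 b a b a) - tr(b^2 a^2 b a b)  (reduce the a square) = x^2*y*z^3 - x^3*z^2 - 2*x*y^2*z^2 + y^3*z + x^3 + x*y^2 + 2*x*z^2 - 2*y*z - 3*x
tr(b a b a b a b a) = tr(a b a b a b) tr(a b) - tr(b a b a)  (split on a) = z^4 - 4*z^2 + 2
tr(b a b a b a b) = tr(b) tr(a b a b a b) - tr(a b a b a)  (reduce the b square) = y*z^3 - x*z^2 - 2*y*z + x
tr(b a b a^2 b a b a) = tr(a) tr(b a b a b a b a) - tr(b a b a b a b)  (reduce the a square) = x*z^4 - y*z^3 - 3*x*z^2 + 2*y*z + x
next, tr(a^2) = tr(a) tr(a) - tr(1)  (reduce the a square) = x^2 - 2
and tr(b a^2 b) = tr(b) tr(a^2 b) - tr(a^2)  (reduce the b square) = x*y*z - x^2 - y^2 + 2
and tr(a b a^2 b a) = tr(a) tr(b a^2 b a) - tr(b a^2 b)  (reduce the a square) = x^2*z^2 - 2*x*y*z + y^2 - 2
tr(b a b a^2 b a b) = tr(b) tr(a b a^2 b a b) - tr(a b a^2 b a)  (reduce the b square) = x*y*z^3 - x^2*z^2 - y^2*z^2 + 2
and tr(b a^2 b a b a^2 b a) = tr(a) tr(b a b a^2 b a b a) - tr(b a b a^2 b a b)  (reduce the a square) = x^2*z^4 - 2*x*y*z^3 - 2*x^2*z^2 + y^2*z^2 + 2*x*y*z + x^2 - 2
next, tr(a^-1 b a^2 b a b a^2 b) = tr(b a^2 b a b a^2 b) tr(a) - tr(b a^2 b a b a^2 b a)  (eliminate a^-1) = x^3*y*z^3 - x^4*z^2 - 2*x^2*y^2*z^2 - x^2*z^4 + x*y^3*z + 2*x*y*z^3 + x^4 + x^2*y^2 + 4*x^2*z^2 - y^2*z^2 - 4*x*y*z - 4*x^2 + 2
tr(a b a b a^2 b^-1 a^-1 b a) = tr(a^-1 b a^2 b a b a^2) tr(b) - tr(a^-1 b a^2 b a b a^2 b)  (eliminate b^-1) = -x^3*y*z^3 + x^4*z^2 + 2*x^2*y^2*z^2 + x^2*z^4 - x*y^3*z - x*y*z^3 - x^4 - x^2*y^2 - 4*x^2*z^2 + 2*x*y*z + 4*x^2 + y^2 - 2
tr(a b a b a b a^2) = tr(a) tr(a b a b a b a) - tr(a b a b a b)  (reduce the a square) = x^2*z^3 - x*y*z^2 - 2*x^2*z - z^3 + x*y + 3*z
tr(b a b a b a b a^2 b) = tr(b) tr(a b a b a b a^2 b) - tr(a b a b a b a^2)  (reduce the b square) = x*y*z^4 - x^2*z^3 - y^2*z^3 - 2*x*y*z^2 + 2*x^2*z + 2*y^2*z + z^3 - 3*z
next, tr(b a b a b a b a b a) = tr(b a) tr(b a b a b a b a) - tr(b^-1 a^-1 b^-1 a^-1 b^-1 a^-1)  (split on b) = z^5 - 5*z^3 + 5*z
tr(b a b a b a b a b) = tr(b) tr(a b a b a b a b) - tr(a b a b a b a)  (reduce the b square) = y*z^4 - x*z^3 - 3*y*z^2 + 2*x*z + y
tr(b a b a b a b a^2 b a) = tr(a) tr(b a b a b a b a b a) - tr(b a b a b a b a b)  (reduce the a square) = x*z^5 - y*z^4 - 4*x*z^3 + 3*y*z^2 + 3*x*z - y
tr(a^-1 b a b a b a b a^2 b) = tr(b a b a b a b a^2 b) tr(a) - tr(b a b a b a b a^2 b a)  (eliminate a^-1) = x^2*y*z^4 - x^3*z^3 - x*y^2*z^3 - x*z^5 - 2*x^2*y*z^2 + y*z^4 + 2*x^3*z + 2*x*y^2*z + 5*x*z^3 - 3*y*z^2 - 6*x*z + y
next, tr(a b a b a^2 b^-1 a^-1 b a b) = tr(a^-1 b a b a b a b a^2) tr(b) - tr(a^-1 b a b a b a b a^2 b)  (eliminate b^-1) = -x^2*y*z^4 + x^3*z^3 + x*y^2*z^3 + x*z^5 + 2*x^2*y*z^2 - 2*x^3*z - 2*x*y^2*z - 5*x*z^3 - y*z^2 + 6*x*z + y
tr(a^-1 b a b^-1 a b a b a^2 b^-1) = tr(a b a b a^2 b^-1 a^-1 b a) tr(b) - tr(a b a b a^2 b^-1 a^-1 b a b)  (eliminate b^-1) = -x^3*y^2*z^3 + x^4*y*z^2 + 2*x^2*y^3*z^2 + 2*x^2*y*z^4 - x^3*z^3 - x*y^4*z - 2*x*y^2*z^3 - x*z^5 - x^4*y - x^2*y^3 - 6*x^2*y*z^2 + 2*x^3*z + 4*x*y^2*z + 5*x*z^3 + 4*x^2*y + y^3 + y*z^2 - 6*x*z - 3*y
tr(a b a b a^3) = tr(a) tr(a b a b a^2) - tr(a b a b a)  (reduce the a square) = x^3*z^2 - x^2*y*z - x^3 - 2*x*z^2 + y*z + 3*x
next, tr(a b^-1 a b a b a^2) = tr(a b a b a^3) tr(b) - tr(a b a b a^3 b)  (eliminate b^-1) = x^3*y*z^2 - x^2*y^2*z - x^2*z^3 - x^3*y - x*y*z^2 + 2*x^2*z + y^2*z + z^3 + 2*x*y - 3*z
next, tr(b^-1 a b a b a^2 b^-1 a^-2 b a) = tr(a^-1 b a b^-1 a b a b a^2 b^-1) tr(a) - tr(a^-1 b a b^-1 a b a b a^2 b^-1 a)  (eliminate a^-1) = -x^4*y^2*z^3 + x^5*y*z^2 + 2*x^3*y^3*z^2 + 2*x^3*y*z^4 - x^4*z^3 - x^2*y^4*z - 2*x^2*y^2*z^3 - x^2*z^5 - x^5*y - x^3*y^3 - 7*x^3*y*z^2 + 2*x^4*z + 5*x^2*y^2*z + 6*x^2*z^3 + 5*x^3*y + x*y^3 + 2*x*y*z^2 - 8*x^2*z - y^2*z - z^3 - 5*x*y + 3*z
and tr(a b a^2 b^-1 a^-2 b a^-1 b^-1 a b) = tr(b^-1 a b a b a^2 b^-1 a^-2 b) tr(a) - tr(b^-1 a b a b a^2 b^-1 a^-2 b a)  (eliminate a^-1) = x^4*y^2*z^3 - x^5*y*z^2 - 2*x^3*y^3*z^2 - 2*x^3*y*z^4 + x^4*z^3 + x^2*y^4*z + 2*x^2*y^2*z^3 + x^2*z^5 + x^5*y + x^3*y^3 + 6*x^3*y*z^2 - x^4*z - 4*x^2*y^2*z - 5*x^2*z^3 - 5*x^3*y - x*y^3 - 2*x*y*z^2 + 5*x^2*z + y^2*z + z^3 + 4*x*y - 3*z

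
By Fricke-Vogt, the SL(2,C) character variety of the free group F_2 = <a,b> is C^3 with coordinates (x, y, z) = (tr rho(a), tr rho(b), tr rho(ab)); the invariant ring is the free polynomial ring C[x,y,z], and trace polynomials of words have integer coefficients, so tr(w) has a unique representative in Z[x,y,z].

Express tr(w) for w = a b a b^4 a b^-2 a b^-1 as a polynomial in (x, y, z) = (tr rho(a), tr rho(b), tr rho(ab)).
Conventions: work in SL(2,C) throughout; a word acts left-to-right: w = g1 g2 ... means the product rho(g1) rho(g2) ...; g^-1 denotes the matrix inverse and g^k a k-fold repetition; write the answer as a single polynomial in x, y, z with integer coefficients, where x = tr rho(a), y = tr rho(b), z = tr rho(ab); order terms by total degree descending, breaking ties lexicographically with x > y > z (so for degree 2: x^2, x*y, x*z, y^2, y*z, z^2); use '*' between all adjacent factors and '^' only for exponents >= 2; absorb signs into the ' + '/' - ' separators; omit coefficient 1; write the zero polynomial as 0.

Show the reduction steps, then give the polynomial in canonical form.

x^2*y^6*z^2 - x^3*y^5*z - x*y^7*z - 2*x*y^5*z^3 - x^2*y^4*z^2 + y^6*z^2 + y^4*z^4 + 2*x^3*y^3*z + 6*x*y^5*z + 4*x*y^3*z^3 - x^2*y^2*z^2 - 6*y^4*z^2 - 2*y^2*z^4 - x^3*y*z - 10*x*y^3*z - x*y*z^3 + x^2*y^2 + x^2*z^2 + y^4 + 9*y^2*z^2 + 3*x*y*z - x^2 - 4*y^2 - z^2 + 2

trace(b a b a) = trace(b a)*trace(b a) - trace(1)   [split at a repeated b] = z^2 - 2
next, trace(b a b) = trace(b)*trace(a b) - trace(a)   [square of b] = y*z - x
and trace(a^2 b a b) = trace(a)*trace(b a b a) - trace(b a b)   [square of a] = x*z^2 - y*z - x
next, trace(b a^2) = trace(a)*trace(b a) - trace(b)   [square of a] = x*z - y
trace(a^2 b a) = trace(a)*trace(b a^2) - trace(b a)   [square of a] = x^2*z - x*y - z
next, trace(a^2 b a b^2) = trace(b)*trace(a^2 b a b) - trace(a^2 b a)   [square of b] = x*y*z^2 - x^2*z - y^2*z + z
and trace(b a^2 b a b^2) = trace(b)*trace(a^2 b a b^2) - trace(a^2 b a b)   [square of b] = x*y^2*z^2 - x^2*y*z - y^3*z - x*z^2 + 2*y*z + x
trace(a b a b^4 a) = trace(b)*trace(b a^2 b a b^2) - trace(b a^2 b a b)   [square of b] = x*y^3*z^2 - x^2*y^2*z - y^4*z - 2*x*y*z^2 + x^2*z + 3*y^2*z + x*y - z
and trace(b a b a b) = trace(b)*trace(a b a b) - trace(a b a)   [square of b] = y*z^2 - x*z - y
trace(b a b a b^2) = trace(b)*trace(b a b a b) - trace(b a b a)   [square of b] = y^2*z^2 - x*y*z - y^2 - z^2 + 2
and trace(a b a b^4) = trace(b)*trace(b a b a b^2) - trace(b a b a b)   [square of b] = y^3*z^2 - x*y^2*z - y^3 - 2*y*z^2 + x*z + 3*y
and trace(a b a b^4 a^2) = trace(a)*trace(a b a b^4 a) - trace(a b a b^4)   [square of a] = x^2*y^3*z^2 - x^3*y^2*z - x*y^4*z - 2*x^2*y*z^2 - y^3*z^2 + x^3*z + 4*x*y^2*z + x^2*y + y^3 + 2*y*z^2 - 2*x*z - 3*y
next, trace(a b a b a b) = trace(a b)*trace(a b a b) - trace(a^-1 b^-1)   [split at a repeated a] = z^3 - 3*z
trace(a b a b a b^2) = trace(b)*trace(a b a b a b) - trace(a b a b a)   [square of b] = y*z^3 - x*z^2 - 2*y*z + x
trace(b^2 a b a b a b) = trace(b)*trace(a b a b a b^2) - trace(a b a b a b)   [square of b] = y^2*z^3 - x*y*z^2 - 2*y^2*z - z^3 + x*y + 3*z
next, trace(b a b a b^4 a) = trace(b)*trace(b^2 a b a b a b) - trace(b^2 a b a b a)   [square of b] = y^3*z^3 - x*y^2*z^2 - 2*y^3*z - 2*y*z^3 + x*y^2 + x*z^2 + 5*y*z - x
trace(b a b a b^4) = trace(b)*trace(b^3 a b a b) - trace(b^3 a b a)   [square of b] = y^4*z^2 - x*y^3*z - y^4 - 3*y^2*z^2 + 2*x*y*z + 4*y^2 + z^2 - 2
trace(a b a b^4 a^2 b) = trace(a)*trace(b a b a b^4 a) - trace(b a b a b^4)   [square of a] = x*y^3*z^3 - x^2*y^2*z^2 - y^4*z^2 - x*y^3*z - 2*x*y*z^3 + x^2*y^2 + x^2*z^2 + y^4 + 3*y^2*z^2 + 3*x*y*z - x^2 - 4*y^2 - z^2 + 2
next, trace(a b^-1 a b a b^4 a) = trace(a b a b^4 a^2)*trace(b) - trace(a b a b^4 a^2 b)   [inverse elimination on b] = x^2*y^4*z^2 - x^3*y^3*z - x*y^5*z - x*y^3*z^3 - x^2*y^2*z^2 + x^3*y*z + 5*x*y^3*z + 2*x*y*z^3 - x^2*z^2 - y^2*z^2 - 5*x*y*z + x^2 + y^2 + z^2 - 2
and trace(a b a^2 b a b) = trace(a)*trace(b a b a b a) - trace(b a b a b)   [square of a] = x*z^3 - y*z^2 - 2*x*z + y
trace(a^2) = trace(a)*trace(a) - trace(1)   [square of a] = x^2 - 2
and trace(b a^2 b) = trace(b)*trace(a^2 b) - trace(a^2)   [square of b] = x*y*z - x^2 - y^2 + 2
trace(a b a^2 b a) = trace(a)*trace(b a^2 b a) - trace(b a^2 b)   [square of a] = x^2*z^2 - 2*x*y*z + y^2 - 2
and trace(b a b a^2 b a b) = trace(b)*trace(a b a^2 b a b) - trace(a b a^2 b a)   [square of b] = x*y*z^3 - x^2*z^2 - y^2*z^2 + 2
trace(b^2 a b a^2 b a b) = trace(b)*trace(b a b a^2 b a b) - trace(b a b a^2 b a)   [square of b] = x*y^2*z^3 - x^2*y*z^2 - y^3*z^2 - x*z^3 + y*z^2 + 2*x*z + y
and trace(a b a b^4 a b a) = trace(b)*trace(b^2 a b a^2 b a b) - trace(b^2 a b a^2 b a)   [square of b] = x*y^3*z^3 - x^2*y^2*z^2 - y^4*z^2 - 2*x*y*z^3 + x^2*z^2 + 2*y^2*z^2 + 2*x*y*z + y^2 - 2
trace(a b a b a b a b) = trace(b a)*trace(b a b a b a) - trace(b^-1 a^-1 b^-1 a^-1)   [split at a repeated b] = z^4 - 4*z^2 + 2
trace(a b a b a b a b^2) = trace(b)*trace(a b a b a b a b) - trace(a b a b a b a)   [square of b] = y*z^4 - x*z^3 - 3*y*z^2 + 2*x*z + y
next, trace(b a b a b a b a b^2) = trace(b)*trace(a b a b a b a b^2) - trace(a b a b a b a b)   [square of b] = y^2*z^4 - x*y*z^3 - 3*y^2*z^2 - z^4 + 2*x*y*z + y^2 + 4*z^2 - 2
next, trace(a b a b^4 a b a b) = trace(b)*trace(b a b a b a b a b^2) - trace(b a b a b a b a b)   [square of b] = y^3*z^4 - x*y^2*z^3 - 3*y^3*z^2 - 2*y*z^4 + 2*x*y^2*z + x*z^3 + y^3 + 7*y*z^2 - 2*x*z - 3*y
and trace(a b^-1 a b a b^4 a b) = trace(a b a b^4 a b a)*trace(b) - trace(a b a b^4 a b a b)   [inverse elimination on b] = x*y^4*z^3 - x^2*y^3*z^2 - y^5*z^2 - y^3*z^4 - x*y^2*z^3 + x^2*y*z^2 + 5*y^3*z^2 + 2*y*z^4 - x*z^3 - 7*y*z^2 + 2*x*z + y
trace(b^-1 a b^-1 a b a b^4 a) = trace(a b^-1 a b a b^4 a)*trace(b) - trace(a b^-1 a b a b^4 a b)   [inverse elimination on b] = x^2*y^5*z^2 - x^3*y^4*z - x*y^6*z - 2*x*y^4*z^3 + y^5*z^2 + y^3*z^4 + x^3*y^2*z + 5*x*y^4*z + 3*x*y^2*z^3 - 2*x^2*y*z^2 - 6*y^3*z^2 - 2*y*z^4 - 5*x*y^2*z + x*z^3 + x^2*y + y^3 + 8*y*z^2 - 2*x*z - 3*y
trace(a b a b^4 a b^-2 a b^-1) = trace(b^-1 a b^-1 a b a b^4 a)*trace(b) - trace(b^-1 a b^-1 a b a b^4 a b)   [inverse elimination on b] = x^2*y^6*z^2 - x^3*y^5*z - x*y^7*z - 2*x*y^5*z^3 - x^2*y^4*z^2 + y^6*z^2 + y^4*z^4 + 2*x^3*y^3*z + 6*x*y^5*z + 4*x*y^3*z^3 - x^2*y^2*z^2 - 6*y^4*z^2 - 2*y^2*z^4 - x^3*y*z - 10*x*y^3*z - x*y*z^3 + x^2*y^2 + x^2*z^2 + y^4 + 9*y^2*z^2 + 3*x*y*z - x^2 - 4*y^2 - z^2 + 2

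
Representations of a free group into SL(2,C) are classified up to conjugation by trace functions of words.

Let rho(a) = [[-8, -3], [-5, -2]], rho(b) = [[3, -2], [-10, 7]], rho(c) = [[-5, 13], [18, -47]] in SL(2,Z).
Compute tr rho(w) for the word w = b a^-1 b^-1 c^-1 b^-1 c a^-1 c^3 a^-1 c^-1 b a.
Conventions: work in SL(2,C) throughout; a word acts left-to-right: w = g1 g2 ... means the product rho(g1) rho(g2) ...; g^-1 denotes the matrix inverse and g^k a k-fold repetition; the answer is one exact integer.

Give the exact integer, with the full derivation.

rho(b) = [[3, -2], [-10, 7]]
... * rho(a^-1) = [[-2, 3], [5, -8]]  ->  [[-16, 25], [55, -86]]
... * rho(b^-1) = [[7, 2], [10, 3]]  ->  [[138, 43], [-475, -148]]
... * rho(c^-1) = [[-47, -13], [-18, -5]]  ->  [[-7260, -2009], [24989, 6915]]
... * rho(b^-1) = [[7, 2], [10, 3]]  ->  [[-70910, -20547], [244073, 70723]]
... * rho(c) = [[-5, 13], [18, -47]]  ->  [[-15296, 43879], [52649, -151032]]
... * rho(a^-1) = [[-2, 3], [5, -8]]  ->  [[249987, -396920], [-860458, 1366203]]
... * rho(c) = [[-5, 13], [18, -47]]  ->  [[-8394495, 21905071], [28893944, -75397495]]
... * rho(c) = [[-5, 13], [18, -47]]  ->  [[436263753, -1138666772], [-1501624630, 3919303537]]
... * rho(c) = [[-5, 13], [18, -47]]  ->  [[-22677320661, 59188767073], [78055586816, -203728386429]]
... * rho(a^-1) = [[-2, 3], [5, -8]]  ->  [[341298476687, -541542098567], [-1174753105777, 1863993851880]]
... * rho(c^-1) = [[-47, -13], [-18, -5]]  ->  [[-6293270630083, -1729169704096], [21661506637679, 5951821115701]]
... * rho(b) = [[3, -2], [-10, 7]]  ->  [[-1588114849289, 482353331494], [5466308756027, -1660265465451]]
... * rho(a) = [[-8, -3], [-5, -2]]  ->  [[10293152136842, 3799637884879], [-35429142720961, -13078395337179]]
tr = 10293152136842 + -13078395337179 = -2785243200337

-2785243200337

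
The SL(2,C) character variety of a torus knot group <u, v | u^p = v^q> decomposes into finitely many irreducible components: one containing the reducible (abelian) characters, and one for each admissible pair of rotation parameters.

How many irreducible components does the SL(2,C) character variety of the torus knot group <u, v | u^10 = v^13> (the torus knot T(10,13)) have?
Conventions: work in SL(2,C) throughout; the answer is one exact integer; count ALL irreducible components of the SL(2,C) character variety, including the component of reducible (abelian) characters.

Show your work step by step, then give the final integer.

Gamma = < u, v | u^10 = v^13 > (torus knot T(10,13)); the central element u^10 = v^13 acts as +I or -I in any irreducible SL(2,C) representation.
On an irreducible component, tr(u) is locked at 2*cos(pi*alpha/10) for some alpha in 1..9, and tr(v) at 2*cos(pi*beta/13) for some beta in 1..12.
The two central values (-1)^alpha I and (-1)^beta I must be the same matrix, so alpha and beta share a parity.
Counting: 5 odd alphas x 6 odd betas + 4 even alphas x 6 even betas = 30 + 24 = 54.
That is 54 components of irreducible characters, and with the reducible (abelian) component the total is 55.

55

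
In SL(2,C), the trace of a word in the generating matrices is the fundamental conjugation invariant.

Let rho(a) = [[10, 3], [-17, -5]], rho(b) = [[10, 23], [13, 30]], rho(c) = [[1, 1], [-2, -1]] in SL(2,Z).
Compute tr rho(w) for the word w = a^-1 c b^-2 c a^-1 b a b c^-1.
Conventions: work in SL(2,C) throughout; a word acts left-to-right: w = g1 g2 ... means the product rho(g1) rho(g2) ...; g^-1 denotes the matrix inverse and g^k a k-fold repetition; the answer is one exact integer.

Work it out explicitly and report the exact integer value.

rho(a^-1) = [[-5, -3], [17, 10]]
... * rho(c) = [[1, 1], [-2, -1]]  ->  [[1, -2], [-3, 7]]
... * rho(b^-1) = [[30, -23], [-13, 10]]  ->  [[56, -43], [-181, 139]]
... * rho(b^-1) = [[30, -23], [-13, 10]]  ->  [[2239, -1718], [-7237, 5553]]
... * rho(c) = [[1, 1], [-2, -1]]  ->  [[5675, 3957], [-18343, -12790]]
... * rho(a^-1) = [[-5, -3], [17, 10]]  ->  [[38894, 22545], [-125715, -72871]]
... * rho(b) = [[10, 23], [13, 30]]  ->  [[682025, 1570912], [-2204473, -5077575]]
... * rho(a) = [[10, 3], [-17, -5]]  ->  [[-19885254, -5808485], [64274045, 18774456]]
... * rho(b) = [[10, 23], [13, 30]]  ->  [[-274362845, -631615392], [886808378, 2041536715]]
... * rho(c^-1) = [[-1, -1], [2, 1]]  ->  [[-988867939, -357252547], [3196265052, 1154728337]]
tr = -988867939 + 1154728337 = 165860398

165860398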